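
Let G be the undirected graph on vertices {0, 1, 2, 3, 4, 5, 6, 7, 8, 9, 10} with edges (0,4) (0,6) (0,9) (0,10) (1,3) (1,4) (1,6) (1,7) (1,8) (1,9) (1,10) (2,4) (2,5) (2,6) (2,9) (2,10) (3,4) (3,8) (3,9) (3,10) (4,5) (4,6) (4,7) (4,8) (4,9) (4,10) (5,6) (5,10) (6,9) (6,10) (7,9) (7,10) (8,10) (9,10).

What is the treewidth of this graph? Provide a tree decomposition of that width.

Every bag has size at most 5, so the width is 5 − 1 = 4 and tw(G) ≤ 4. On the other hand G contains the 5-clique {1, 3, 4, 8, 10}. A clique must lie in a single bag of any decomposition, so no decomposition can have width below 4. Therefore the treewidth is 4.

Treewidth 4.
One optimal decomposition is:
Bags: B1 = {1, 4, 7, 9, 10}  B2 = {1, 3, 4, 9, 10}  B3 = {1, 3, 4, 8, 10}  B4 = {1, 4, 6, 9, 10}  B5 = {2, 4, 6, 9, 10}  B6 = {0, 4, 6, 9, 10}  B7 = {2, 4, 5, 6, 10}
Tree: B1–B2, B2–B3, B2–B4, B4–B5, B5–B6, B5–B7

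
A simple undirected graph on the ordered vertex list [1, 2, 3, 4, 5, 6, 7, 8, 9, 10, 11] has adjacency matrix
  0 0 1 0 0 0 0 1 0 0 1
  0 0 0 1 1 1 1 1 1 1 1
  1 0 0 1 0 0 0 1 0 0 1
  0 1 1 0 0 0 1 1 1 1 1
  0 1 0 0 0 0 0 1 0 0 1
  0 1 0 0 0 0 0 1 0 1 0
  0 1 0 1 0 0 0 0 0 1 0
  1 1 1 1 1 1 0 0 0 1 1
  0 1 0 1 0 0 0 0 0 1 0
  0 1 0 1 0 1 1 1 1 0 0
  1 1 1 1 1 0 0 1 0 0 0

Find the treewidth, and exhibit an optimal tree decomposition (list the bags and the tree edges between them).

Treewidth 3.
One such decomposition:
Bags: B1 = {2, 4, 8, 10}  B2 = {2, 4, 7, 10}  B3 = {2, 4, 8, 11}  B4 = {2, 6, 8, 10}  B5 = {3, 4, 8, 11}  B6 = {1, 3, 8, 11}  B7 = {2, 5, 8, 11}  B8 = {2, 4, 9, 10}
Tree: B1–B2, B1–B3, B1–B4, B3–B5, B5–B6, B3–B7, B1–B8

Every bag has size at most 4, so the width is 4 − 1 = 3 and tw(G) ≤ 3. On the other hand G contains the 4-clique {1, 3, 8, 11}. A clique must lie in a single bag of any decomposition, so no decomposition can have width below 3. Therefore the treewidth is 3.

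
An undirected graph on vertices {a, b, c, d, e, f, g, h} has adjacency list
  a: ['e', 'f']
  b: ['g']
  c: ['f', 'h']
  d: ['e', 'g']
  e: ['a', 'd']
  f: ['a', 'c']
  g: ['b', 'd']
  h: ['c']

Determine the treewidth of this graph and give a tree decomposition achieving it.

Each bag holds 2 vertices, so the decomposition has width 1, which upper-bounds the treewidth. Since G has at least one edge (e.g. h–c), it is not an edgeless graph, so tw(G) ≥ 1. Hence tw(G) = 1 exactly.

Treewidth 1.
Bags: B1 = {c, h}  B2 = {c, f}  B3 = {a, f}  B4 = {a, e}  B5 = {d, e}  B6 = {d, g}  B7 = {b, g}
Tree: B1–B2, B2–B3, B3–B4, B4–B5, B5–B6, B6–B7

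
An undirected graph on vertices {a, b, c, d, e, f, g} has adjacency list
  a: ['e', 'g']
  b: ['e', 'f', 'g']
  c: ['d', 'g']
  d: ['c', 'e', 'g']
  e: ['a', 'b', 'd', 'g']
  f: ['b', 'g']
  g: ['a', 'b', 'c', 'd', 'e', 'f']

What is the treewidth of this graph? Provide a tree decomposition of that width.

Treewidth 2.
One such decomposition:
Bags: B1 = {b, e, g}  B2 = {d, e, g}  B3 = {a, e, g}  B4 = {b, f, g}  B5 = {c, d, g}
Tree: B1–B2, B1–B3, B1–B4, B2–B5

Every bag has size at most 3, so the width is 3 − 1 = 2 and tw(G) ≤ 2. For the lower bound, the 3 vertices {d, e, g} are pairwise adjacent, and any tree decomposition puts a clique entirely inside one bag — forcing width ≥ 2. Combining the bounds, tw(G) = 2.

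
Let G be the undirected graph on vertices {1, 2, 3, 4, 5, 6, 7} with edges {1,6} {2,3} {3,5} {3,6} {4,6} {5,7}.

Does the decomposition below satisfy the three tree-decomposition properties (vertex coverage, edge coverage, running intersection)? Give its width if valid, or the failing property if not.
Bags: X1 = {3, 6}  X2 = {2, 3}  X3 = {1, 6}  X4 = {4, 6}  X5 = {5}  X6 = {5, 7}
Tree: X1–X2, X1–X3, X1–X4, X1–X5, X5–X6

A tree decomposition must satisfy three properties: every vertex lies in some bag; for every edge, both endpoints lie together in some bag; and for every vertex, the bags containing it form a connected subtree. Here edge (3,5) lies in no bag, so the decomposition is invalid.

No — edge (3,5) lies in no bag.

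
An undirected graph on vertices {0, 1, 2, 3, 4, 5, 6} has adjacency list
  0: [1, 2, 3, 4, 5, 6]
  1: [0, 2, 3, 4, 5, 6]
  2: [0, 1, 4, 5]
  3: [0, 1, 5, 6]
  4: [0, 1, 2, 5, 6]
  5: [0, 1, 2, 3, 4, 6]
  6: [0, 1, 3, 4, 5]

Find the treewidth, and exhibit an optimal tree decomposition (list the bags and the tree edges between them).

Treewidth 4.
Bags: B1 = {0, 1, 4, 5, 6}  B2 = {0, 1, 2, 4, 5}  B3 = {0, 1, 3, 5, 6}
Tree: B1–B2, B1–B3

Each bag holds 5 vertices, so the decomposition has width 4, which upper-bounds the treewidth. For the lower bound, the 5 vertices {0, 1, 3, 5, 6} are pairwise adjacent, and any tree decomposition puts a clique entirely inside one bag — forcing width ≥ 4. Therefore the treewidth is 4.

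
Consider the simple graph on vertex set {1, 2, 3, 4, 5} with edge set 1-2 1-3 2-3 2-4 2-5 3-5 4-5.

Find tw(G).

2

A width-2 tree decomposition is:
Bags: B1 = {2, 3, 5}  B2 = {1, 2, 3}  B3 = {2, 4, 5}
Tree: B1–B2, B1–B3
Each bag holds 3 vertices, so the decomposition has width 2, which upper-bounds the treewidth. For the lower bound, the 3 vertices {1, 2, 3} are pairwise adjacent, and any tree decomposition puts a clique entirely inside one bag — forcing width ≥ 2. Combining the bounds, tw(G) = 2.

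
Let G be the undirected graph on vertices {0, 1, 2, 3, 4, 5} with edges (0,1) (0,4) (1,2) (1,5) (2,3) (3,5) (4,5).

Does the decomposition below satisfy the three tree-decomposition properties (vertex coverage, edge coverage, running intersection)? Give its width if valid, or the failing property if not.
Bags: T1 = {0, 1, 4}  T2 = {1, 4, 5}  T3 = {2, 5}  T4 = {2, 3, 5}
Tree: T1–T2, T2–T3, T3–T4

No — edge (1,2) lies in no bag.

A tree decomposition must satisfy three properties: every vertex lies in some bag; for every edge, both endpoints lie together in some bag; and for every vertex, the bags containing it form a connected subtree. Here edge (1,2) lies in no bag, so the decomposition is invalid.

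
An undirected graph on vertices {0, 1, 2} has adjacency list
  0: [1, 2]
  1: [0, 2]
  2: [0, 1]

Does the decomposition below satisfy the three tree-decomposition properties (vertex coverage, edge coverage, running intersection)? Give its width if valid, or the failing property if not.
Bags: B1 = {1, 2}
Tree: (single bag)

No — vertex 0 appears in no bag.

A tree decomposition must satisfy three properties: every vertex lies in some bag; for every edge, both endpoints lie together in some bag; and for every vertex, the bags containing it form a connected subtree. Here vertex 0 appears in no bag, so the decomposition is invalid.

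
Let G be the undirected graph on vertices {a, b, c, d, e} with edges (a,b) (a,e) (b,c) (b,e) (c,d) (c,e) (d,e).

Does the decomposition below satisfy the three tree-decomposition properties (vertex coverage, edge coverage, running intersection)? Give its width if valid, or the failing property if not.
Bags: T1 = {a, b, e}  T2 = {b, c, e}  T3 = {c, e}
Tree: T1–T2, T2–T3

No — vertex d appears in no bag.

A tree decomposition must satisfy three properties: every vertex lies in some bag; for every edge, both endpoints lie together in some bag; and for every vertex, the bags containing it form a connected subtree. Here vertex d appears in no bag, so the decomposition is invalid.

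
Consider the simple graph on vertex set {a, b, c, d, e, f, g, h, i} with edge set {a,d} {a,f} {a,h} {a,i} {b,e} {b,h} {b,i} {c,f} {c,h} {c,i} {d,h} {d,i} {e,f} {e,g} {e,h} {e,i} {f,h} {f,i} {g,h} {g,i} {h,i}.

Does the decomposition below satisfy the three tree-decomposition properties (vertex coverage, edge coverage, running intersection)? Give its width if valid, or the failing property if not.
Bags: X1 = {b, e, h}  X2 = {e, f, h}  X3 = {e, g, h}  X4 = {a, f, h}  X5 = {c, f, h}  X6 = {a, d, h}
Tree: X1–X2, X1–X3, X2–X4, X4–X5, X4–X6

No — vertex i appears in no bag.

A tree decomposition must satisfy three properties: every vertex lies in some bag; for every edge, both endpoints lie together in some bag; and for every vertex, the bags containing it form a connected subtree. Here vertex i appears in no bag, so the decomposition is invalid.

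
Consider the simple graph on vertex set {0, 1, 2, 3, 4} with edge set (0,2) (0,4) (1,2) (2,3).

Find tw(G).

A width-1 tree decomposition is:
Bags: B1 = {0, 4}  B2 = {0, 2}  B3 = {1, 2}  B4 = {2, 3}
Tree: B1–B2, B2–B3, B2–B4
Every bag has size at most 2, so the width is 2 − 1 = 1 and tw(G) ≤ 1. Any graph with an edge has treewidth ≥ 1, and G has the edge 4–0. Therefore the treewidth is 1.

1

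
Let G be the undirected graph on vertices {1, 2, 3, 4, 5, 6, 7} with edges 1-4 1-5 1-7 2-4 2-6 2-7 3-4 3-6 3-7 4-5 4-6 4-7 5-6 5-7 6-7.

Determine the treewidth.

3

A width-3 tree decomposition is:
Bags: B1 = {2, 4, 6, 7}  B2 = {4, 5, 6, 7}  B3 = {3, 4, 6, 7}  B4 = {1, 4, 5, 7}
Tree: B1–B2, B2–B3, B2–B4
Every bag has size at most 4, so the width is 4 − 1 = 3 and tw(G) ≤ 3. On the other hand G contains the 4-clique {1, 4, 5, 7}. A clique must lie in a single bag of any decomposition, so no decomposition can have width below 3. Therefore the treewidth is 3.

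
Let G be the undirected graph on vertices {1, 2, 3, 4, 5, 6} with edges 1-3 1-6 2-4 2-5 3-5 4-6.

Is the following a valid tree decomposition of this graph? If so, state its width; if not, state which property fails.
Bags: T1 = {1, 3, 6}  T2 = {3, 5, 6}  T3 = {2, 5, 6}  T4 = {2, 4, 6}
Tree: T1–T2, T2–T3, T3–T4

Vertex coverage: the bags together contain {1, 2, 3, 4, 5, 6}, the full vertex set. Edge coverage: each edge of G has both endpoints in at least one bag. Running intersection: for every vertex, the bags containing it form a connected subtree. All three properties hold, so this is a valid tree decomposition of width max|bag| − 1 = 2, and hence tw(G) ≤ 2.

Yes; width 2.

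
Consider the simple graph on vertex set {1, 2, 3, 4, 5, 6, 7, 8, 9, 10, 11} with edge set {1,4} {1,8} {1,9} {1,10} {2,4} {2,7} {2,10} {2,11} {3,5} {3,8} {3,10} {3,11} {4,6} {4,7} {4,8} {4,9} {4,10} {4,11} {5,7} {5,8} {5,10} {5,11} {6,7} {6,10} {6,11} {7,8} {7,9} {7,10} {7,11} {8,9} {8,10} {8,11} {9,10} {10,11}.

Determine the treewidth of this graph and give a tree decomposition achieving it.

Treewidth 4.
One such decomposition:
Bags: B1 = {5, 7, 8, 10, 11}  B2 = {4, 7, 8, 10, 11}  B3 = {4, 7, 8, 9, 10}  B4 = {1, 4, 8, 9, 10}  B5 = {2, 4, 7, 10, 11}  B6 = {3, 5, 8, 10, 11}  B7 = {4, 6, 7, 10, 11}
Tree: B1–B2, B2–B3, B3–B4, B2–B5, B1–B6, B2–B7

Each bag holds 5 vertices, so the decomposition has width 4, which upper-bounds the treewidth. For the lower bound, the 5 vertices {3, 5, 8, 10, 11} are pairwise adjacent, and any tree decomposition puts a clique entirely inside one bag — forcing width ≥ 4. Combining the bounds, tw(G) = 4.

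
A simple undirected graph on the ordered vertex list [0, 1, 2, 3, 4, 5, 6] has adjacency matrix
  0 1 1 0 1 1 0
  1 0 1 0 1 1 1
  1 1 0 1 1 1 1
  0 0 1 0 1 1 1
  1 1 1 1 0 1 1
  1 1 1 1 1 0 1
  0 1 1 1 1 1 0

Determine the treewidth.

4

A width-4 tree decomposition is:
Bags: B1 = {1, 2, 4, 5, 6}  B2 = {2, 3, 4, 5, 6}  B3 = {0, 1, 2, 4, 5}
Tree: B1–B2, B1–B3
Each bag holds 5 vertices, so the decomposition has width 4, which upper-bounds the treewidth. On the other hand G contains the 5-clique {0, 1, 2, 4, 5}. A clique must lie in a single bag of any decomposition, so no decomposition can have width below 4. Hence tw(G) = 4 exactly.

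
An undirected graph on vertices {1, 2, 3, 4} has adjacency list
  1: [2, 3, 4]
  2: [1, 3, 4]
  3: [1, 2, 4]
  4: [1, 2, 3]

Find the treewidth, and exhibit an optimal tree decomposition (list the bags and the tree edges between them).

Treewidth 3.
One optimal decomposition is:
Bags: B1 = {1, 2, 3, 4}
Tree: (single bag)

A single bag containing all 4 vertices is trivially a valid decomposition of width 3. Conversely, {1, 2, 3, 4} is a clique of size 4, and the vertices of any clique must share a bag in every tree decomposition; so some bag has ≥ 4 vertices and tw(G) ≥ 3. Combining the bounds, tw(G) = 3.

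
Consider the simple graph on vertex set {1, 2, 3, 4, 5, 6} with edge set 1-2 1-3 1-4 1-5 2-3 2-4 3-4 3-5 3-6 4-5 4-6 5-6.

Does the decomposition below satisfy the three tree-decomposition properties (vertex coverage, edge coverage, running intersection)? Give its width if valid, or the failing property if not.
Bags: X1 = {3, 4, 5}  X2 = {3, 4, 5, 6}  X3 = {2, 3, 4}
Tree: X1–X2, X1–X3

A tree decomposition must satisfy three properties: every vertex lies in some bag; for every edge, both endpoints lie together in some bag; and for every vertex, the bags containing it form a connected subtree. Here vertex 1 appears in no bag, so the decomposition is invalid.

No — vertex 1 appears in no bag.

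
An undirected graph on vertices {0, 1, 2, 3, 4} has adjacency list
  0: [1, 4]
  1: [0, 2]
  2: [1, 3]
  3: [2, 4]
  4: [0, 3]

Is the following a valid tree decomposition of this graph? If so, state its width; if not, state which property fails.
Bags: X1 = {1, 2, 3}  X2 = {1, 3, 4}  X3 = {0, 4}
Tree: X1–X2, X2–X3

A tree decomposition must satisfy three properties: every vertex lies in some bag; for every edge, both endpoints lie together in some bag; and for every vertex, the bags containing it form a connected subtree. Here edge (1,0) lies in no bag, so the decomposition is invalid.

No — edge (1,0) lies in no bag.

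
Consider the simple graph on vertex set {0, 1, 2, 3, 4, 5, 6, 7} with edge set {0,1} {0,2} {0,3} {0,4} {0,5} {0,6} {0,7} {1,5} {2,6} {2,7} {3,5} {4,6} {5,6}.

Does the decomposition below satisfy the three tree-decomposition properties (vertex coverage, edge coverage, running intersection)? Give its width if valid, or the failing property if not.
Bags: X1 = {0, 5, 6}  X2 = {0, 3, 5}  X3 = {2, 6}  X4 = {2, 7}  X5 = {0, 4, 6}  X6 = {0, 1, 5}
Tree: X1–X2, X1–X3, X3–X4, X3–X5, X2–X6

No — edge (0,2) lies in no bag.

A tree decomposition must satisfy three properties: every vertex lies in some bag; for every edge, both endpoints lie together in some bag; and for every vertex, the bags containing it form a connected subtree. Here edge (0,2) lies in no bag, so the decomposition is invalid.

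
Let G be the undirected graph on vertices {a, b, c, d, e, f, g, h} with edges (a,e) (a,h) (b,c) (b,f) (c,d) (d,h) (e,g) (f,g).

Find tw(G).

2

A width-2 tree decomposition is:
Bags: B1 = {a, d, h}  B2 = {a, c, d}  B3 = {a, b, c}  B4 = {a, b, f}  B5 = {a, f, g}  B6 = {a, e, g}
Tree: B1–B2, B2–B3, B3–B4, B4–B5, B5–B6
Each bag holds 3 vertices, so the decomposition has width 2, which upper-bounds the treewidth. The edges a–h–d–c–b–f–g–e–a form a cycle, so G is not a tree and its treewidth is at least 2. Combining the bounds, tw(G) = 2.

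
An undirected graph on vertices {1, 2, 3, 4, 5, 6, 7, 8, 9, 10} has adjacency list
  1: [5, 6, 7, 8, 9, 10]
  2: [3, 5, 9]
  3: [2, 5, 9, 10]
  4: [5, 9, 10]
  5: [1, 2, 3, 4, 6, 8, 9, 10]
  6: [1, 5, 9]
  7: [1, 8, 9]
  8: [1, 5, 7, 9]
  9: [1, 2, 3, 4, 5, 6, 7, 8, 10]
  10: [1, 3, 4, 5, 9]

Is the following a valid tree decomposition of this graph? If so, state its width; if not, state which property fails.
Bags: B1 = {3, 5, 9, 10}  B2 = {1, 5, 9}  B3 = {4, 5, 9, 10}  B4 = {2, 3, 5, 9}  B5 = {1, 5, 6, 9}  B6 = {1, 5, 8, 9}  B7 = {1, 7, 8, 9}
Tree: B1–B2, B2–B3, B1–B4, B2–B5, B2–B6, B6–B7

A tree decomposition must satisfy three properties: every vertex lies in some bag; for every edge, both endpoints lie together in some bag; and for every vertex, the bags containing it form a connected subtree. Here edge (10,1) lies in no bag, so the decomposition is invalid.

No — edge (10,1) lies in no bag.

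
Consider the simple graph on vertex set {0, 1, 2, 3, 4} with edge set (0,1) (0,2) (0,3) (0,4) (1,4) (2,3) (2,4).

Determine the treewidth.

2

A width-2 tree decomposition is:
Bags: B1 = {0, 2, 4}  B2 = {0, 2, 3}  B3 = {0, 1, 4}
Tree: B1–B2, B1–B3
Every bag has size at most 3, so the width is 3 − 1 = 2 and tw(G) ≤ 2. Conversely, {0, 1, 4} is a clique of size 3, and the vertices of any clique must share a bag in every tree decomposition; so some bag has ≥ 3 vertices and tw(G) ≥ 2. The upper and lower bounds meet at 2, so that is the treewidth.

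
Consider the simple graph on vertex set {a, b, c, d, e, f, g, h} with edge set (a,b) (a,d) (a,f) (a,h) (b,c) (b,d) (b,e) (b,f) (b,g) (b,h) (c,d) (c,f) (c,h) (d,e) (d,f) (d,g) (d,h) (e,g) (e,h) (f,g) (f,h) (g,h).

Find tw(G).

4

A width-4 tree decomposition is:
Bags: B1 = {a, b, d, f, h}  B2 = {b, d, f, g, h}  B3 = {b, c, d, f, h}  B4 = {b, d, e, g, h}
Tree: B1–B2, B2–B3, B2–B4
The largest bag has 5 vertices, giving width 4; this decomposition certifies tw(G) ≤ 4. For the lower bound, the 5 vertices {b, d, e, g, h} are pairwise adjacent, and any tree decomposition puts a clique entirely inside one bag — forcing width ≥ 4. The upper and lower bounds meet at 4, so that is the treewidth.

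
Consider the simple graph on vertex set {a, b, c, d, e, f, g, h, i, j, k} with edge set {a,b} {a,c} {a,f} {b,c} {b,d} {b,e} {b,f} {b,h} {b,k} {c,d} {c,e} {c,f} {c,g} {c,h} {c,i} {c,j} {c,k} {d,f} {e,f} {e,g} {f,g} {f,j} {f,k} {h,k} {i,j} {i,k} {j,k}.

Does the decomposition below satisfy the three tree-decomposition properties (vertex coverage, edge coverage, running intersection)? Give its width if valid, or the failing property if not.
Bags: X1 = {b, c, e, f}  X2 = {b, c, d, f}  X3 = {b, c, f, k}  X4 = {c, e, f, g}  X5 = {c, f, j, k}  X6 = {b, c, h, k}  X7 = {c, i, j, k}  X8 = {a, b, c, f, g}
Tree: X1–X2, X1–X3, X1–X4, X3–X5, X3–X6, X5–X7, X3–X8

A tree decomposition must satisfy three properties: every vertex lies in some bag; for every edge, both endpoints lie together in some bag; and for every vertex, the bags containing it form a connected subtree. Here bags containing vertex g are not connected in the tree, so the decomposition is invalid.

No — bags containing vertex g are not connected in the tree.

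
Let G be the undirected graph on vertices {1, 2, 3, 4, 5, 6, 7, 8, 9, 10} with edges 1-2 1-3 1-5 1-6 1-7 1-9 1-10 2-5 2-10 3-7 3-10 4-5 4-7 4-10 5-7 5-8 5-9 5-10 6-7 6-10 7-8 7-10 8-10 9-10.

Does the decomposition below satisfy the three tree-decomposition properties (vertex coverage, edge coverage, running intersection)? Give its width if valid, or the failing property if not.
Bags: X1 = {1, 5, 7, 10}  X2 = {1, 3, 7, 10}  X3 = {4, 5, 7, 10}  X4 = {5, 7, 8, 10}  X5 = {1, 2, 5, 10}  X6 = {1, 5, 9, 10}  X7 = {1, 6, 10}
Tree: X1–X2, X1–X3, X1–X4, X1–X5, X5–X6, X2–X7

No — edge (7,6) lies in no bag.

A tree decomposition must satisfy three properties: every vertex lies in some bag; for every edge, both endpoints lie together in some bag; and for every vertex, the bags containing it form a connected subtree. Here edge (7,6) lies in no bag, so the decomposition is invalid.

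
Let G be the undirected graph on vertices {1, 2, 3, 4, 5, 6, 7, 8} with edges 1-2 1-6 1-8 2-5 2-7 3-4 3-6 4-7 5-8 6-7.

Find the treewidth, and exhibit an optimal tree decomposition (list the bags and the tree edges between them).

Treewidth 2.
One optimal decomposition is:
Bags: B1 = {3, 4, 7}  B2 = {3, 6, 7}  B3 = {2, 6, 7}  B4 = {1, 2, 6}  B5 = {1, 2, 5}  B6 = {1, 5, 8}
Tree: B1–B2, B2–B3, B3–B4, B4–B5, B5–B6

Each bag holds 3 vertices, so the decomposition has width 2, which upper-bounds the treewidth. The edges 4–3–6–7–4 form a cycle, so G is not a tree and its treewidth is at least 2. The upper and lower bounds meet at 2, so that is the treewidth.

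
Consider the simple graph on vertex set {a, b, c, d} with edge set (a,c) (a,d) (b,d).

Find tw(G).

A width-1 tree decomposition is:
Bags: B1 = {a, c}  B2 = {a, d}  B3 = {b, d}
Tree: B1–B2, B2–B3
The largest bag has 2 vertices, giving width 1; this decomposition certifies tw(G) ≤ 1. Any graph with an edge has treewidth ≥ 1, and G has the edge c–a. Hence tw(G) = 1 exactly.

1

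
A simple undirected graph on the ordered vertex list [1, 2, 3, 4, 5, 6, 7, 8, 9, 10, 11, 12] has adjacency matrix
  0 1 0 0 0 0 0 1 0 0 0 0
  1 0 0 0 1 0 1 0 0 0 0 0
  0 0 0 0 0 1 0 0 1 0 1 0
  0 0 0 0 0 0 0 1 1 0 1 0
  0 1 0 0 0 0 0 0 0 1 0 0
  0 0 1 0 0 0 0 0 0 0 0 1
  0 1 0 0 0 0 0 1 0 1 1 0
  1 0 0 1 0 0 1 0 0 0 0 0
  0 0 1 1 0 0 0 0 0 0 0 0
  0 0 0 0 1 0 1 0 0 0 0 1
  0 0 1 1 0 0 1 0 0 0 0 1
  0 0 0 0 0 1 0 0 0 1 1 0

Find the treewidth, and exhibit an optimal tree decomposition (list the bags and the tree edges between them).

The largest bag has 4 vertices, giving width 3; this decomposition certifies tw(G) ≤ 3. For the lower bound: the 4 vertex sets {1,2,5}, {8}, {7}, {4,10,11,12} are disjoint, each induces a connected subgraph, and every pair is joined by at least one edge of G. Contracting each set to a single vertex therefore yields K_{4} as a minor, and since treewidth is minor-monotone, tw(G) ≥ tw(K_{4}) = 3. Combining the bounds, tw(G) = 3.

Treewidth 3.
Bags: B1 = {1, 2, 5, 8}  B2 = {2, 5, 7, 8}  B3 = {5, 7, 8, 10}  B4 = {4, 7, 8, 10}  B5 = {4, 7, 10, 11}  B6 = {4, 10, 11, 12}  B7 = {4, 9, 11, 12}  B8 = {3, 9, 11, 12}  B9 = {3, 6, 9, 12}
Tree: B1–B2, B2–B3, B3–B4, B4–B5, B5–B6, B6–B7, B7–B8, B8–B9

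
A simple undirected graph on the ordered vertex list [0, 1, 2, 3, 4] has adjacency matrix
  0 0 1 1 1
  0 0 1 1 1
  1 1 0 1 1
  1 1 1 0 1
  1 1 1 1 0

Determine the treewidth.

A width-3 tree decomposition is:
Bags: B1 = {1, 2, 3, 4}  B2 = {0, 2, 3, 4}
Tree: B1–B2
Every bag has size at most 4, so the width is 4 − 1 = 3 and tw(G) ≤ 3. Conversely, {0, 2, 3, 4} is a clique of size 4, and the vertices of any clique must share a bag in every tree decomposition; so some bag has ≥ 4 vertices and tw(G) ≥ 3. Hence tw(G) = 3 exactly.

3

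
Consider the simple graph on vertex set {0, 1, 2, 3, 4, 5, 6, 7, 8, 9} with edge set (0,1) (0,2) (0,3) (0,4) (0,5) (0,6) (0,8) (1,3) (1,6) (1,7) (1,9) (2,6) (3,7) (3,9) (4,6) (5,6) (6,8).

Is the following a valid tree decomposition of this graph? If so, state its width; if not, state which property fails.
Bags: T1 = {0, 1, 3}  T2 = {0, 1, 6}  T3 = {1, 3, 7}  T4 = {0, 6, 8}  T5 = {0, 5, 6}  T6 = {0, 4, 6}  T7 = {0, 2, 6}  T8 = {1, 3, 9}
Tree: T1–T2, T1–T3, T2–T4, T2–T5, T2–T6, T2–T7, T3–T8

Every vertex of G appears in some bag (union = {0, 1, 2, 3, 4, 5, 6, 7, 8, 9}); every edge is covered by a bag; and for each vertex v the set of bags containing v is connected in the bag tree. The decomposition is therefore valid. The largest bag has 3 vertices, so the width is 2.

Yes; width 2.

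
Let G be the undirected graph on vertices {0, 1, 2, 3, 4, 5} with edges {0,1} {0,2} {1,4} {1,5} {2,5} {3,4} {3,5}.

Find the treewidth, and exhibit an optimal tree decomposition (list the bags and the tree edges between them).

Treewidth 2.
One such decomposition:
Bags: B1 = {3, 4, 5}  B2 = {1, 4, 5}  B3 = {1, 2, 5}  B4 = {0, 1, 2}
Tree: B1–B2, B2–B3, B3–B4

Every bag has size at most 3, so the width is 3 − 1 = 2 and tw(G) ≤ 2. Since 3–4–1–5–3 is a cycle in G, G is not acyclic. Forests are exactly the graphs of treewidth ≤ 1, so tw(G) ≥ 2. Therefore the treewidth is 2.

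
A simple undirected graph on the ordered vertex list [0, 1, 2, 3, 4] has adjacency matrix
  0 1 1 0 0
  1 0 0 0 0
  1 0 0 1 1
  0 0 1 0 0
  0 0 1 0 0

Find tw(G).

A width-1 tree decomposition is:
Bags: B1 = {0, 2}  B2 = {2, 4}  B3 = {0, 1}  B4 = {2, 3}
Tree: B1–B2, B1–B3, B1–B4
Every bag has size at most 2, so the width is 2 − 1 = 1 and tw(G) ≤ 1. Since G has at least one edge (e.g. 2–0), it is not an edgeless graph, so tw(G) ≥ 1. Combining the bounds, tw(G) = 1.

1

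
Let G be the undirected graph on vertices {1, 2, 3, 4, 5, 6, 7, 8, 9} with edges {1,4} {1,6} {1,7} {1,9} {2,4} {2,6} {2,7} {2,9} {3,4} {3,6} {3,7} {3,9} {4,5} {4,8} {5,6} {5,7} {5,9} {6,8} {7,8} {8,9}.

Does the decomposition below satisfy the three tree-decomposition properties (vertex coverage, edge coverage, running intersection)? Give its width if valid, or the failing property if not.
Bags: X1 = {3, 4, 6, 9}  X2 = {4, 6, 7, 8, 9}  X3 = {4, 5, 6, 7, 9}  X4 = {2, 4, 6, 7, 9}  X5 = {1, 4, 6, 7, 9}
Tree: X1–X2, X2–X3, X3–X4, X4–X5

A tree decomposition must satisfy three properties: every vertex lies in some bag; for every edge, both endpoints lie together in some bag; and for every vertex, the bags containing it form a connected subtree. Here edge (7,3) lies in no bag, so the decomposition is invalid.

No — edge (7,3) lies in no bag.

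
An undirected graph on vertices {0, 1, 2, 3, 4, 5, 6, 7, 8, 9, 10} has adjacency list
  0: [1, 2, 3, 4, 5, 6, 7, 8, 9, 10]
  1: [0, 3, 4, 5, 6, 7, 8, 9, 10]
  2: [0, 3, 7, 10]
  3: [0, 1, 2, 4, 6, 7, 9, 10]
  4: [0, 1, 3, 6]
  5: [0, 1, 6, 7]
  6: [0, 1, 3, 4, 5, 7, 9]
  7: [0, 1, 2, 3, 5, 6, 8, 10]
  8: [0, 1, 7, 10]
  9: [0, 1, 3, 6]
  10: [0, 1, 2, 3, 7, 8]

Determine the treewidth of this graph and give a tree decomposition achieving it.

Treewidth 4.
One such decomposition:
Bags: B1 = {0, 1, 3, 6, 9}  B2 = {0, 1, 3, 6, 7}  B3 = {0, 1, 5, 6, 7}  B4 = {0, 1, 3, 7, 10}  B5 = {0, 2, 3, 7, 10}  B6 = {0, 1, 7, 8, 10}  B7 = {0, 1, 3, 4, 6}
Tree: B1–B2, B2–B3, B2–B4, B4–B5, B4–B6, B1–B7

The largest bag has 5 vertices, giving width 4; this decomposition certifies tw(G) ≤ 4. Conversely, {0, 1, 7, 8, 10} is a clique of size 5, and the vertices of any clique must share a bag in every tree decomposition; so some bag has ≥ 5 vertices and tw(G) ≥ 4. The upper and lower bounds meet at 4, so that is the treewidth.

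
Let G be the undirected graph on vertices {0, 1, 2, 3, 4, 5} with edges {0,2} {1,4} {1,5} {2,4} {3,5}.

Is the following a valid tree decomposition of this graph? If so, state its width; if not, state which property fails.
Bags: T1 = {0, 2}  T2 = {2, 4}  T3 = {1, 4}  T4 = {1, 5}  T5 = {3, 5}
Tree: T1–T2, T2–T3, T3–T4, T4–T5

Yes; width 1.

Vertex coverage: the bags together contain {0, 1, 2, 3, 4, 5}, the full vertex set. Edge coverage: each edge of G has both endpoints in at least one bag. Running intersection: for every vertex, the bags containing it form a connected subtree. All three properties hold, so this is a valid tree decomposition of width max|bag| − 1 = 1, and hence tw(G) ≤ 1.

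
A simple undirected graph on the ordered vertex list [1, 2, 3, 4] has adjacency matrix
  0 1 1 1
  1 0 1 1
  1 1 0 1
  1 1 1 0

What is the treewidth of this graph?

3

A width-3 tree decomposition is:
Bags: B1 = {1, 2, 3, 4}
Tree: (single bag)
A single bag containing all 4 vertices is trivially a valid decomposition of width 3. On the other hand G contains the 4-clique {1, 2, 3, 4}. A clique must lie in a single bag of any decomposition, so no decomposition can have width below 3. Combining the bounds, tw(G) = 3.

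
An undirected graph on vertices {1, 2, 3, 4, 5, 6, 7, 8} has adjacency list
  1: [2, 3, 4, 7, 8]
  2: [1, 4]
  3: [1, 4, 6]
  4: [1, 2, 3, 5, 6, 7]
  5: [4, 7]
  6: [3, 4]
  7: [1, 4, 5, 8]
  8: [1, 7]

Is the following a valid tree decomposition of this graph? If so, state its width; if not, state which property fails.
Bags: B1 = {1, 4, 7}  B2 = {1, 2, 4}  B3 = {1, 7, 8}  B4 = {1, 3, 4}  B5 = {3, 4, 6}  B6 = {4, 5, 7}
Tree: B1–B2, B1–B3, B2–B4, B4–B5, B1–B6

Vertex coverage: the bags together contain {1, 2, 3, 4, 5, 6, 7, 8}, the full vertex set. Edge coverage: each edge of G has both endpoints in at least one bag. Running intersection: for every vertex, the bags containing it form a connected subtree. All three properties hold, so this is a valid tree decomposition of width max|bag| − 1 = 2, and hence tw(G) ≤ 2.

Yes; width 2.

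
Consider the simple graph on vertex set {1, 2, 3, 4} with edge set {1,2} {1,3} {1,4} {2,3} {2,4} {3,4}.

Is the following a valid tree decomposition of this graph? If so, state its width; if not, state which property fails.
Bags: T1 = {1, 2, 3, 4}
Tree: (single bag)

Yes; width 3.

Vertex coverage: the bags together contain {1, 2, 3, 4}, the full vertex set. Edge coverage: each edge of G has both endpoints in at least one bag. Running intersection: for every vertex, the bags containing it form a connected subtree. All three properties hold, so this is a valid tree decomposition of width max|bag| − 1 = 3, and hence tw(G) ≤ 3.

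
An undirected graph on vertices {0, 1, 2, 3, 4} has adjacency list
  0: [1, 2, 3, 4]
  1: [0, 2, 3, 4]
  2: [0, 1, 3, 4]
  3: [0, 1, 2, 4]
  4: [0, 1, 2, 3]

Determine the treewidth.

4

A width-4 tree decomposition is:
Bags: B1 = {0, 1, 2, 3, 4}
Tree: (single bag)
A single bag containing all 5 vertices is trivially a valid decomposition of width 4. Conversely, {0, 1, 2, 3, 4} is a clique of size 5, and the vertices of any clique must share a bag in every tree decomposition; so some bag has ≥ 5 vertices and tw(G) ≥ 4. Therefore the treewidth is 4.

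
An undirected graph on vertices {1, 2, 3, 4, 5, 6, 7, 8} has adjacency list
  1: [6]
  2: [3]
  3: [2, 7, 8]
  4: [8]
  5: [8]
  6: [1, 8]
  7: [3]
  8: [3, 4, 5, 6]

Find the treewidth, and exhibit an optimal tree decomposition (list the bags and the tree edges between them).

Each bag holds 2 vertices, so the decomposition has width 1, which upper-bounds the treewidth. G has an edge, so its treewidth is at least 1. The upper and lower bounds meet at 1, so that is the treewidth.

Treewidth 1.
Bags: B1 = {3, 8}  B2 = {6, 8}  B3 = {5, 8}  B4 = {1, 6}  B5 = {3, 7}  B6 = {2, 3}  B7 = {4, 8}
Tree: B1–B2, B2–B3, B2–B4, B1–B5, B5–B6, B2–B7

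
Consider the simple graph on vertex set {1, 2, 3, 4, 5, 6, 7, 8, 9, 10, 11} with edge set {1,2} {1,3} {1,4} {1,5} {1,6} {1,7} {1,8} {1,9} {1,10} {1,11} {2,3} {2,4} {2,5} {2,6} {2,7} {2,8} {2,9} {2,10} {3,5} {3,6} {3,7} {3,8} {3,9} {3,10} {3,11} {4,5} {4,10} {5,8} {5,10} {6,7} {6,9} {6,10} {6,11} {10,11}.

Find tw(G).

A width-4 tree decomposition is:
Bags: B1 = {1, 2, 3, 6, 10}  B2 = {1, 2, 3, 5, 10}  B3 = {1, 3, 6, 10, 11}  B4 = {1, 2, 3, 6, 7}  B5 = {1, 2, 3, 5, 8}  B6 = {1, 2, 3, 6, 9}  B7 = {1, 2, 4, 5, 10}
Tree: B1–B2, B1–B3, B1–B4, B2–B5, B4–B6, B2–B7
Every bag has size at most 5, so the width is 5 − 1 = 4 and tw(G) ≤ 4. Conversely, {1, 2, 3, 5, 8} is a clique of size 5, and the vertices of any clique must share a bag in every tree decomposition; so some bag has ≥ 5 vertices and tw(G) ≥ 4. Hence tw(G) = 4 exactly.

4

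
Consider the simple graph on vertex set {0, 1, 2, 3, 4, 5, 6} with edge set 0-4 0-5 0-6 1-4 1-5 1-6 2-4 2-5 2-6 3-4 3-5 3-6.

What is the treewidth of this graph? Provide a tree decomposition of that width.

Each bag holds 4 vertices, so the decomposition has width 3, which upper-bounds the treewidth. For the lower bound: the 4 vertex sets {0,6}, {1,4}, {5}, {3} are disjoint, each induces a connected subgraph, and every pair is joined by at least one edge of G. Contracting each set to a single vertex therefore yields K_{4} as a minor, and since treewidth is minor-monotone, tw(G) ≥ tw(K_{4}) = 3. The upper and lower bounds meet at 3, so that is the treewidth.

Treewidth 3.
One optimal decomposition is:
Bags: B1 = {0, 4, 5, 6}  B2 = {1, 4, 5, 6}  B3 = {3, 4, 5, 6}  B4 = {2, 4, 5, 6}
Tree: B1–B2, B2–B3, B3–B4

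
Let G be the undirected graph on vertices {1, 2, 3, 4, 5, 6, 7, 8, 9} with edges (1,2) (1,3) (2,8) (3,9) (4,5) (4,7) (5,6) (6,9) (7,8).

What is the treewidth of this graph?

2

A width-2 tree decomposition is:
Bags: B1 = {4, 5, 7}  B2 = {5, 7, 8}  B3 = {2, 5, 8}  B4 = {1, 2, 5}  B5 = {1, 3, 5}  B6 = {3, 5, 9}  B7 = {5, 6, 9}
Tree: B1–B2, B2–B3, B3–B4, B4–B5, B5–B6, B6–B7
The largest bag has 3 vertices, giving width 2; this decomposition certifies tw(G) ≤ 2. The edges 5–4–7–8–2–1–3–9–6–5 form a cycle, so G is not a tree and its treewidth is at least 2. Combining the bounds, tw(G) = 2.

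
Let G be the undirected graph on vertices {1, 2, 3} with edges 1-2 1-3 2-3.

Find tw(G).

A width-2 tree decomposition is:
Bags: B1 = {1, 2, 3}
Tree: (single bag)
With just one bag of size 3, the width is 3 − 1 = 2, so tw(G) ≤ 2. On the other hand G contains the 3-clique {1, 2, 3}. A clique must lie in a single bag of any decomposition, so no decomposition can have width below 2. Combining the bounds, tw(G) = 2.

2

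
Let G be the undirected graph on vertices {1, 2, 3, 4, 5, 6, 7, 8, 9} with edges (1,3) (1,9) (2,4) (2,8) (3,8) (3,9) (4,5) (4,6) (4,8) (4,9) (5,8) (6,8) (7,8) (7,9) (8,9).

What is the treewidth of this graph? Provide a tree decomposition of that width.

Every bag has size at most 3, so the width is 3 − 1 = 2 and tw(G) ≤ 2. On the other hand G contains the 3-clique {3, 8, 9}. A clique must lie in a single bag of any decomposition, so no decomposition can have width below 2. Therefore the treewidth is 2.

Treewidth 2.
Bags: B1 = {4, 6, 8}  B2 = {2, 4, 8}  B3 = {4, 5, 8}  B4 = {4, 8, 9}  B5 = {7, 8, 9}  B6 = {3, 8, 9}  B7 = {1, 3, 9}
Tree: B1–B2, B2–B3, B2–B4, B4–B5, B5–B6, B6–B7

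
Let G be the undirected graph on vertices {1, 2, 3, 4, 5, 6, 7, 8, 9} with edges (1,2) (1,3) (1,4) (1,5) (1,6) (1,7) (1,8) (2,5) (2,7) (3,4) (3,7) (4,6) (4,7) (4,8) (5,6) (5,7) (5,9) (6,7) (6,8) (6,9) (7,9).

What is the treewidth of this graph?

3

A width-3 tree decomposition is:
Bags: B1 = {1, 5, 6, 7}  B2 = {1, 4, 6, 7}  B3 = {1, 4, 6, 8}  B4 = {5, 6, 7, 9}  B5 = {1, 2, 5, 7}  B6 = {1, 3, 4, 7}
Tree: B1–B2, B2–B3, B1–B4, B1–B5, B2–B6
Each bag holds 4 vertices, so the decomposition has width 3, which upper-bounds the treewidth. Conversely, {1, 4, 6, 8} is a clique of size 4, and the vertices of any clique must share a bag in every tree decomposition; so some bag has ≥ 4 vertices and tw(G) ≥ 3. The upper and lower bounds meet at 3, so that is the treewidth.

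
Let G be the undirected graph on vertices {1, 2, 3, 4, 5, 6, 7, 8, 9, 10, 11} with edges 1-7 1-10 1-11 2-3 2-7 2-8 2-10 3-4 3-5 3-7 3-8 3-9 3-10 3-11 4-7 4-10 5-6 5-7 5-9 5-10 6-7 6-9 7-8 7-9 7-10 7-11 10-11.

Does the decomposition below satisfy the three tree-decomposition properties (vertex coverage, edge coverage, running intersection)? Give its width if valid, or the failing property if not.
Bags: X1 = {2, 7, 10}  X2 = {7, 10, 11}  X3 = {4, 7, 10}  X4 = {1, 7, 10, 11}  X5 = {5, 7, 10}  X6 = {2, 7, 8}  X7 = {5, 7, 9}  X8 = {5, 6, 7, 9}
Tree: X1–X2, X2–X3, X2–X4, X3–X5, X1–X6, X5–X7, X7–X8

No — vertex 3 appears in no bag.

A tree decomposition must satisfy three properties: every vertex lies in some bag; for every edge, both endpoints lie together in some bag; and for every vertex, the bags containing it form a connected subtree. Here vertex 3 appears in no bag, so the decomposition is invalid.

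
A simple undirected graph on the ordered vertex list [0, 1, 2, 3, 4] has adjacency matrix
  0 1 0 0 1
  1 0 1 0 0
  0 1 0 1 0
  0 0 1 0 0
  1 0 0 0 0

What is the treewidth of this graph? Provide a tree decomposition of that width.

Treewidth 1.
One optimal decomposition is:
Bags: B1 = {0, 4}  B2 = {0, 1}  B3 = {1, 2}  B4 = {2, 3}
Tree: B1–B2, B2–B3, B3–B4

Each bag holds 2 vertices, so the decomposition has width 1, which upper-bounds the treewidth. G has an edge, so its treewidth is at least 1. Combining the bounds, tw(G) = 1.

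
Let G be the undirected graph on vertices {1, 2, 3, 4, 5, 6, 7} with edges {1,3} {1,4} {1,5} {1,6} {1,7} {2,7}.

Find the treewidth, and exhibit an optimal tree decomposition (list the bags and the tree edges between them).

Treewidth 1.
One optimal decomposition is:
Bags: B1 = {1, 6}  B2 = {1, 3}  B3 = {1, 7}  B4 = {1, 4}  B5 = {2, 7}  B6 = {1, 5}
Tree: B1–B2, B1–B3, B3–B4, B3–B5, B3–B6

Each bag holds 2 vertices, so the decomposition has width 1, which upper-bounds the treewidth. Since G has at least one edge (e.g. 1–6), it is not an edgeless graph, so tw(G) ≥ 1. Hence tw(G) = 1 exactly.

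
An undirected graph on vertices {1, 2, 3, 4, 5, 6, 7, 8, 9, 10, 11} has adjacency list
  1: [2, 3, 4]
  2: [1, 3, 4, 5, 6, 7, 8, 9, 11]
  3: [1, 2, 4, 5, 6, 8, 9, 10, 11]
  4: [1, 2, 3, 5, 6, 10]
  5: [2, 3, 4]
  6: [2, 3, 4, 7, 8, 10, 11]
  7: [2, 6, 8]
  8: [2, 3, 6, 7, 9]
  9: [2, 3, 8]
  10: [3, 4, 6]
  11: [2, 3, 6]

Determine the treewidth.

A width-3 tree decomposition is:
Bags: B1 = {2, 3, 6, 8}  B2 = {2, 3, 4, 6}  B3 = {1, 2, 3, 4}  B4 = {2, 3, 8, 9}  B5 = {3, 4, 6, 10}  B6 = {2, 6, 7, 8}  B7 = {2, 3, 6, 11}  B8 = {2, 3, 4, 5}
Tree: B1–B2, B2–B3, B1–B4, B2–B5, B1–B6, B1–B7, B3–B8
The largest bag has 4 vertices, giving width 3; this decomposition certifies tw(G) ≤ 3. For the lower bound, the 4 vertices {2, 3, 8, 9} are pairwise adjacent, and any tree decomposition puts a clique entirely inside one bag — forcing width ≥ 3. The upper and lower bounds meet at 3, so that is the treewidth.

3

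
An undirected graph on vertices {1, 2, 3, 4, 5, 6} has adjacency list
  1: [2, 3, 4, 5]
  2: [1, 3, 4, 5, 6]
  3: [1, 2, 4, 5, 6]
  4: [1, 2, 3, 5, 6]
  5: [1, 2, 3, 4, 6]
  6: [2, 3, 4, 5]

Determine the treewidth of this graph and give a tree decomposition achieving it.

Treewidth 4.
Bags: B1 = {1, 2, 3, 4, 5}  B2 = {2, 3, 4, 5, 6}
Tree: B1–B2

The largest bag has 5 vertices, giving width 4; this decomposition certifies tw(G) ≤ 4. On the other hand G contains the 5-clique {1, 2, 3, 4, 5}. A clique must lie in a single bag of any decomposition, so no decomposition can have width below 4. Combining the bounds, tw(G) = 4.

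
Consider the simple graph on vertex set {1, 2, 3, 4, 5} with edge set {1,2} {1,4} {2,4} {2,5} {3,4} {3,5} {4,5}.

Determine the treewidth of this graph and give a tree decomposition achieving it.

Treewidth 2.
Bags: B1 = {2, 4, 5}  B2 = {1, 2, 4}  B3 = {3, 4, 5}
Tree: B1–B2, B1–B3

The largest bag has 3 vertices, giving width 2; this decomposition certifies tw(G) ≤ 2. For the lower bound, the 3 vertices {1, 2, 4} are pairwise adjacent, and any tree decomposition puts a clique entirely inside one bag — forcing width ≥ 2. Combining the bounds, tw(G) = 2.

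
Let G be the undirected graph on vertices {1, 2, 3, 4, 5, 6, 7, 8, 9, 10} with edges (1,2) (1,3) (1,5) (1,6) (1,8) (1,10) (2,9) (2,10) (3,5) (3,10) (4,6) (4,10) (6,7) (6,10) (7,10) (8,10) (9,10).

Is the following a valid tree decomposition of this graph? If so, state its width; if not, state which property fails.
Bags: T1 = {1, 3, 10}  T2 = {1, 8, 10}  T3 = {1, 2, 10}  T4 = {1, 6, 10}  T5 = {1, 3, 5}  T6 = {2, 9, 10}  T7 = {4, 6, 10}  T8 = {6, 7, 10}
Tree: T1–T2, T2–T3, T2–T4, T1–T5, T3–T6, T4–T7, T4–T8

Every vertex of G appears in some bag (union = {1, 2, 3, 4, 5, 6, 7, 8, 9, 10}); every edge is covered by a bag; and for each vertex v the set of bags containing v is connected in the bag tree. The decomposition is therefore valid. The largest bag has 3 vertices, so the width is 2.

Yes; width 2.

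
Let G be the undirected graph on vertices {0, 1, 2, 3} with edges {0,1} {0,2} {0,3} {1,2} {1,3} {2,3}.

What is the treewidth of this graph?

3

A width-3 tree decomposition is:
Bags: B1 = {0, 1, 2, 3}
Tree: (single bag)
A single bag containing all 4 vertices is trivially a valid decomposition of width 3. On the other hand G contains the 4-clique {0, 1, 2, 3}. A clique must lie in a single bag of any decomposition, so no decomposition can have width below 3. Hence tw(G) = 3 exactly.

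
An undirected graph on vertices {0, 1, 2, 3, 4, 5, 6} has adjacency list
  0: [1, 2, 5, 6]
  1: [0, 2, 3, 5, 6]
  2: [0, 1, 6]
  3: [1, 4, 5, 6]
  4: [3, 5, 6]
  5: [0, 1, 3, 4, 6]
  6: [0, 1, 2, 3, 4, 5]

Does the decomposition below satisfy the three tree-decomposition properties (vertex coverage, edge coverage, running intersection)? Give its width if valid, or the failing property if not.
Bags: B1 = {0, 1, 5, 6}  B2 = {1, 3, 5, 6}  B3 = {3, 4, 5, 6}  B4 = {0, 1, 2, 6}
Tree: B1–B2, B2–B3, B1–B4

Every vertex of G appears in some bag (union = {0, 1, 2, 3, 4, 5, 6}); every edge is covered by a bag; and for each vertex v the set of bags containing v is connected in the bag tree. The decomposition is therefore valid. The largest bag has 4 vertices, so the width is 3.

Yes; width 3.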